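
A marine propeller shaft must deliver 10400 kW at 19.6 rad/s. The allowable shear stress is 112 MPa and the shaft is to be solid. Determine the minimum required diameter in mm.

ω = 19.6 rad/s, so T = P/ω = 10400×10³ / 19.60 = 530600 N·m.
For a solid shaft τ_max = 16T/(πd³), so d = (16T/(π τ_allow))^(1/3) = (16·530600/(π·1.12×10^8))^(1/3) = 0.2890 m.

289 mm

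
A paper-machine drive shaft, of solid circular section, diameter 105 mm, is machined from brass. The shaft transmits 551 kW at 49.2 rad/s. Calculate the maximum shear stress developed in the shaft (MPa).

49.3 MPa

ω = 49.2 rad/s, so T = P/ω = 551×10³ / 49.20 = 11200 N·m.
J = πd⁴/32 = π(0.105)⁴/32 = 1.193×10^-5 m⁴.
τ_max = T·r/J = 11200 × 0.0525 / 1.193×10^-5 = 4.927×10^7 Pa.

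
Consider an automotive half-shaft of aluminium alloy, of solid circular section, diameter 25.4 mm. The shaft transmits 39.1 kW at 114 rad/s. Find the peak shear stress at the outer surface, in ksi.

ω = 114 rad/s, so T = P/ω = 39.1×10³ / 114.0 = 343.0 N·m.
J = πd⁴/32 = π(0.0254)⁴/32 = 4.086×10^-8 m⁴.
τ_max = T·r/J = 343.0 × 0.0127 / 4.086×10^-8 = 1.066×10^8 Pa.

15.5 ksi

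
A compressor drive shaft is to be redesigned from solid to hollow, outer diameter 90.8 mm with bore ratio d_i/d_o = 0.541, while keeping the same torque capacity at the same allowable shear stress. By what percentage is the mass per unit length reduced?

24.9 %

Equal τ_max and T ⇒ the solid shaft needs d_s³ = d_o³(1−k⁴), so d_s = 90.8·(1−0.541⁴)^(1/3) = 88.13 mm.
Area ratio A_h/A_s = d_o²(1−k²)/d_s² = (1−k²)/(1−k⁴)^(2/3) = 0.7508.
Mass saving = 1 − 0.7508 = 24.9 %.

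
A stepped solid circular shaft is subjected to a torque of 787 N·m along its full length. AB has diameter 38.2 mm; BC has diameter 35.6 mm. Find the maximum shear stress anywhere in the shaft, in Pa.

8.88e7 Pa

Under the same torque, τ_max = 16T/(πd³) is largest where d is smallest — segment BC (d = 35.6 mm).
τ_max = 16·787.0/(π·(0.0356)³) = 8.884×10^7 Pa.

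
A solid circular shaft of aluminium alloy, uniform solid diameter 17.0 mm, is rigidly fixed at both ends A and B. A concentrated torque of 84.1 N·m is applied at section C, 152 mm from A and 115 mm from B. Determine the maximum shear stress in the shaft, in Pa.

With uniform GJ and both ends fixed, compatibility θ_AC = θ_CB gives T_A·a = T_B·b, together with T_A + T_B = T₀.
T_A = T₀·b/(a+b) = 84.10·115/267.0 = 36.22 N·m; T_B = 47.88 N·m.
τ in each portion: τ_AC = 3.75×10^7 Pa, τ_CB = 4.96×10^7 Pa; maximum is in CB.
τ_max = T_CB·r/J = 47.88·0.00850/8.20×10^-9 = 4.963×10^7 Pa.

4.96e7 Pa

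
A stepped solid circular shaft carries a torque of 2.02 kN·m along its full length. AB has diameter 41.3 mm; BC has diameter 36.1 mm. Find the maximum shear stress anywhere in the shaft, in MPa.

Under the same torque, τ_max = 16T/(πd³) is largest where d is smallest — segment BC (d = 36.1 mm).
τ_max = 16·2020/(π·(0.0361)³) = 2.187×10^8 Pa.

219 MPa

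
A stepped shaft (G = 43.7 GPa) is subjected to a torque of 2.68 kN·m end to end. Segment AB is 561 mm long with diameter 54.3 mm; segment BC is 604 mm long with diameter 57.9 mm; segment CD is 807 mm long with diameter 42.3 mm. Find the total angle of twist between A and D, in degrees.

J_AB = π(0.0543)⁴/32 = 8.53×10^-7 m⁴; J_BC = π(0.0579)⁴/32 = 1.10×10^-6 m⁴; J_CD = π(0.0423)⁴/32 = 3.14×10^-7 m⁴.
θ = (T/G)·Σ L_i/J_i = (2680/43.7×10⁹)·(0.561/8.53×10^-7 + 0.604/1.10×10^-6 + 0.807/3.14×10^-7) = 0.2313 rad.

13.3°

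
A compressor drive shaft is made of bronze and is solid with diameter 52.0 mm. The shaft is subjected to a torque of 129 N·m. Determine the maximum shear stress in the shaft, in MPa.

4.67 MPa

J = πd⁴/32 = π(0.0520)⁴/32 = 7.178×10^-7 m⁴.
τ_max = T·r/J = 129.0 × 0.0260 / 7.178×10^-7 = 4.673×10^6 Pa.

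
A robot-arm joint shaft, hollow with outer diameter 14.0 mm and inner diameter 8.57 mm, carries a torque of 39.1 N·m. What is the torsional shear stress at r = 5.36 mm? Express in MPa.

64.6 MPa

J = π(d_o⁴ − d_i⁴)/32 = π(0.0140⁴ − 0.00857⁴)/32 = 3.242×10^-9 m⁴.
Shear stress varies linearly with radius: τ = T·r/J = 39.10 × 0.00536 / 3.242×10^-9 = 6.465×10^7 Pa.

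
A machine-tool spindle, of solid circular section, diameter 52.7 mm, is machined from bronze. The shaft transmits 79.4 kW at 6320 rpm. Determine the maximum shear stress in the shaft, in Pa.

ω = 2π·6320/60 = 661.8 rad/s, so T = P/ω = 79.4×10³ / 661.8 = 120.0 N·m.
J = πd⁴/32 = π(0.0527)⁴/32 = 7.573×10^-7 m⁴.
τ_max = T·r/J = 120.0 × 0.0264 / 7.573×10^-7 = 4.175×10^6 Pa.

4.17e6 Pa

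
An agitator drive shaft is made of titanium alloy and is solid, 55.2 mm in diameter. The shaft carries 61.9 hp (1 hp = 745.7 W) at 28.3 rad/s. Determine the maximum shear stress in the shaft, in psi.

ω = 28.3 rad/s, so T = P/ω = 61.9×745.7 / 28.30 = 1631 N·m.
J = πd⁴/32 = π(0.0552)⁴/32 = 9.115×10^-7 m⁴.
τ_max = T·r/J = 1631 × 0.0276 / 9.115×10^-7 = 4.939×10^7 Pa.

7160 psi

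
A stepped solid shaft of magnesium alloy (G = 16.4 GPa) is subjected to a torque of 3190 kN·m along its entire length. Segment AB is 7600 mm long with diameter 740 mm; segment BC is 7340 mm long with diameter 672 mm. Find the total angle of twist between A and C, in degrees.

6.96°

J_AB = π(0.740)⁴/32 = 0.0294 m⁴; J_BC = π(0.672)⁴/32 = 0.0200 m⁴.
θ = (T/G)·Σ L_i/J_i = (3.190e6/16.4×10⁹)·(7.60/0.0294 + 7.34/0.0200) = 0.1215 rad.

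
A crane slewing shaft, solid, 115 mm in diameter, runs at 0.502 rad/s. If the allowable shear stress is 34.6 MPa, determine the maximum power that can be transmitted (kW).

5.19 kW

J = πd⁴/32 = π(0.115)⁴/32 = 1.717×10^-5 m⁴.
T_max = τ_allow·J/r = 3.46×10^7 × 1.717×10^-5 / 0.0575 = 10330 N·m.
ω = 0.502 rad/s, so P_max = T_max·ω = 5187 W.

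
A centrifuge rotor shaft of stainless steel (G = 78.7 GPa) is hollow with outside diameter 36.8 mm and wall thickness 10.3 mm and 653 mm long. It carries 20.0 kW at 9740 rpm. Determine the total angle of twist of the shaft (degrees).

ω = 2π·9740/60 = 1020 rad/s, so T = P/ω = 20.0×10³ / 1020 = 19.61 N·m.
J = π(d_o⁴ − d_i⁴)/32 = π(0.0368⁴ − 0.0162⁴)/32 = 1.733×10^-7 m⁴.
θ = T·L/(G·J) = 19.61 × 0.653 / (78.7×10⁹ × 1.733×10^-7) = 9.389×10^-4 rad.

0.0538°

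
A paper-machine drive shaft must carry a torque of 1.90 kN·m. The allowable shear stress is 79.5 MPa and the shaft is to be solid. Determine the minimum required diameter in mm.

49.6 mm

For a solid shaft τ_max = 16T/(πd³), so d = (16T/(π τ_allow))^(1/3) = (16·1900/(π·7.95×10^7))^(1/3) = 0.04956 m.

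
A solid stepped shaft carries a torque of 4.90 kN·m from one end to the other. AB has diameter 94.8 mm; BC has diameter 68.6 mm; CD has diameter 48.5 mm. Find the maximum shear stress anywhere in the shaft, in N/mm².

Under the same torque, τ_max = 16T/(πd³) is largest where d is smallest — segment CD (d = 48.5 mm).
τ_max = 16·4900/(π·(0.0485)³) = 2.187×10^8 Pa.

219 N/mm²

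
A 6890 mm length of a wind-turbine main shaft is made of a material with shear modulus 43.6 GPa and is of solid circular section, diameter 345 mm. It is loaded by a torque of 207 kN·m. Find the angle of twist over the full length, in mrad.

23.5 mrad

J = πd⁴/32 = π(0.345)⁴/32 = 1.391×10^-3 m⁴.
θ = T·L/(G·J) = 207000 × 6.89 / (43.6×10⁹ × 1.391×10^-3) = 0.02352 rad.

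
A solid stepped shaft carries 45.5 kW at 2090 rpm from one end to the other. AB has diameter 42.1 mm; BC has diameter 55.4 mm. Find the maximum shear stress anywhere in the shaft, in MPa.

ω = 2π·2090/60 = 218.9 rad/s, so T = P/ω = 45.5×10³ / 218.9 = 207.9 N·m.
Under the same torque, τ_max = 16T/(πd³) is largest where d is smallest — segment AB (d = 42.1 mm).
τ_max = 16·207.9/(π·(0.0421)³) = 1.419×10^7 Pa.

14.2 MPa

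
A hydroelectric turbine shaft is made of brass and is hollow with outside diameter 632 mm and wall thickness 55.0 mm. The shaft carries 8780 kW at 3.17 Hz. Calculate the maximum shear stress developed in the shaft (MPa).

16.6 MPa

ω = 2π·3.17 = 19.92 rad/s, so T = P/ω = 8780×10³ / 19.92 = 440800 N·m.
J = π(d_o⁴ − d_i⁴)/32 = π(0.632⁴ − 0.522⁴)/32 = 8.374×10^-3 m⁴.
τ_max = T·r/J = 440800 × 0.316 / 8.374×10^-3 = 1.664×10^7 Pa.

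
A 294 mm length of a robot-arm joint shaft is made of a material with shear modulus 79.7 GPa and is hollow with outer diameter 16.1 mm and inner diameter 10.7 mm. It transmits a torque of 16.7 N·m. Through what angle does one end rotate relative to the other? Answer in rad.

0.0116 rad

J = π(d_o⁴ − d_i⁴)/32 = π(0.0161⁴ − 0.0107⁴)/32 = 5.309×10^-9 m⁴.
θ = T·L/(G·J) = 16.70 × 0.294 / (79.7×10⁹ × 5.309×10^-9) = 0.01160 rad.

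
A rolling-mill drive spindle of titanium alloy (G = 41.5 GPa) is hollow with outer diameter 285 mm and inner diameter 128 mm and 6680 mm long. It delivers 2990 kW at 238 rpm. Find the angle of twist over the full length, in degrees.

ω = 2π·238/60 = 24.92 rad/s, so T = P/ω = 2990×10³ / 24.92 = 120000 N·m.
J = π(d_o⁴ − d_i⁴)/32 = π(0.285⁴ − 0.128⁴)/32 = 6.214×10^-4 m⁴.
θ = T·L/(G·J) = 120000 × 6.68 / (41.5×10⁹ × 6.214×10^-4) = 0.03108 rad.

1.78°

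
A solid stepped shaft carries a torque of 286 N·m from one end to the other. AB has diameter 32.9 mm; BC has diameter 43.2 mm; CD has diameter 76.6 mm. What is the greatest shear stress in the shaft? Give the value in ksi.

5.93 ksi

Under the same torque, τ_max = 16T/(πd³) is largest where d is smallest — segment AB (d = 32.9 mm).
τ_max = 16·286.0/(π·(0.0329)³) = 4.090×10^7 Pa.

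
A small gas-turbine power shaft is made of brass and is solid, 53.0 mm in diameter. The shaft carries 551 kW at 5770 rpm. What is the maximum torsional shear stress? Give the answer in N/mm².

31.2 N/mm²

ω = 2π·5770/60 = 604.2 rad/s, so T = P/ω = 551×10³ / 604.2 = 911.9 N·m.
J = πd⁴/32 = π(0.0530)⁴/32 = 7.746×10^-7 m⁴.
τ_max = T·r/J = 911.9 × 0.0265 / 7.746×10^-7 = 3.120×10^7 Pa.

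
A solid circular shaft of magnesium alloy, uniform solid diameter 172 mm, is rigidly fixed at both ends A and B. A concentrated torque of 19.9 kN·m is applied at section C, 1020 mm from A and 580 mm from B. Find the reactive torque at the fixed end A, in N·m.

7210 N·m

With uniform GJ and both ends fixed, compatibility θ_AC = θ_CB gives T_A·a = T_B·b, together with T_A + T_B = T₀.
T_A = T₀·b/(a+b) = 19900·580/1600 = 7214 N·m; T_B = 12690 N·m.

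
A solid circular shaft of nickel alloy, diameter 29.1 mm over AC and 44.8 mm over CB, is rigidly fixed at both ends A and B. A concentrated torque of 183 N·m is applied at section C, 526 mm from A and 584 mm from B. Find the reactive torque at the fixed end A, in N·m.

Compatibility: T_A·a/J_AC = T_B·b/J_CB with T_A + T_B = T₀.
J_AC = 7.04×10^-8 m⁴, J_CB = 3.95×10^-7 m⁴, so T_A = T₀·(J_AC/a)/((J_AC/a)+(J_CB/b)) = 30.20 N·m, T_B = 152.8 N·m.

30.2 N·m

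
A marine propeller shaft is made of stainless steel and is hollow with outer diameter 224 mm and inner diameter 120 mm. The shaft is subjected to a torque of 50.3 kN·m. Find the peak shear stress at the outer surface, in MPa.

J = π(d_o⁴ − d_i⁴)/32 = π(0.224⁴ − 0.120⁴)/32 = 2.268×10^-4 m⁴.
τ_max = T·r/J = 50300 × 0.112 / 2.268×10^-4 = 2.484×10^7 Pa.

24.8 MPa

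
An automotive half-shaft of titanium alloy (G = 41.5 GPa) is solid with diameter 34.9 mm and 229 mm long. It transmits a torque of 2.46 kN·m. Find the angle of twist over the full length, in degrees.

J = πd⁴/32 = π(0.0349)⁴/32 = 1.456×10^-7 m⁴.
θ = T·L/(G·J) = 2460 × 0.229 / (41.5×10⁹ × 1.456×10^-7) = 0.09320 rad.

5.34°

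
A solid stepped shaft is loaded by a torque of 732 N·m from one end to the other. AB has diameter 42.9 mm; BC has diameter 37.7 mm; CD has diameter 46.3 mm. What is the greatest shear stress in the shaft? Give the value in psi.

10100 psi

Under the same torque, τ_max = 16T/(πd³) is largest where d is smallest — segment BC (d = 37.7 mm).
τ_max = 16·732.0/(π·(0.0377)³) = 6.958×10^7 Pa.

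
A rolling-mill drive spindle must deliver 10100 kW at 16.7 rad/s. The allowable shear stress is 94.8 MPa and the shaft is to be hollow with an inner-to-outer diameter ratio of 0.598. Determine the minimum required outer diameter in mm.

334 mm

ω = 16.7 rad/s, so T = P/ω = 10100×10³ / 16.70 = 604800 N·m.
For a hollow shaft with d_i/d_o = 0.598: τ_max = 16T/(π d_o³ (1−k⁴)), so d_o = [16T/(π τ_allow (1−k⁴))]^(1/3) = [16·604800/(π·9.48×10^7·0.8721)]^(1/3) = 0.3340 m.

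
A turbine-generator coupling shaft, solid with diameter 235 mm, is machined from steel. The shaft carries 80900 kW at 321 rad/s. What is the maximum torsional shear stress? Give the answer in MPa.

98.9 MPa

ω = 321 rad/s, so T = P/ω = 80900×10³ / 321.0 = 252000 N·m.
J = πd⁴/32 = π(0.235)⁴/32 = 2.994×10^-4 m⁴.
τ_max = T·r/J = 252000 × 0.117 / 2.994×10^-4 = 9.890×10^7 Pa.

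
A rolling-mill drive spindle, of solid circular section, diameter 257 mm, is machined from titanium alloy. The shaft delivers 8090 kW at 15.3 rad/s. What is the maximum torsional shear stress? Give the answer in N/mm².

ω = 15.3 rad/s, so T = P/ω = 8090×10³ / 15.30 = 528800 N·m.
J = πd⁴/32 = π(0.257)⁴/32 = 4.283×10^-4 m⁴.
τ_max = T·r/J = 528800 × 0.129 / 4.283×10^-4 = 1.586×10^8 Pa.

159 N/mm²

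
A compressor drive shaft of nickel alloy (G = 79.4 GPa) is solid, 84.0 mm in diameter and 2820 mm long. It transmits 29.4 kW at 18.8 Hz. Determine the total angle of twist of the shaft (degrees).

ω = 2π·18.8 = 118.1 rad/s, so T = P/ω = 29.4×10³ / 118.1 = 248.9 N·m.
J = πd⁴/32 = π(0.0840)⁴/32 = 4.888×10^-6 m⁴.
θ = T·L/(G·J) = 248.9 × 2.82 / (79.4×10⁹ × 4.888×10^-6) = 1.809×10^-3 rad.

0.104°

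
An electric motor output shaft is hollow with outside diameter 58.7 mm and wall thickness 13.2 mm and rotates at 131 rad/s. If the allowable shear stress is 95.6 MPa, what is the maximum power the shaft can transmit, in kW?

452 kW

J = π(d_o⁴ − d_i⁴)/32 = π(0.0587⁴ − 0.0323⁴)/32 = 1.059×10^-6 m⁴.
T_max = τ_allow·J/r = 9.56×10^7 × 1.059×10^-6 / 0.0294 = 3449 N·m.
ω = 131 rad/s, so P_max = T_max·ω = 4.518×10^5 W.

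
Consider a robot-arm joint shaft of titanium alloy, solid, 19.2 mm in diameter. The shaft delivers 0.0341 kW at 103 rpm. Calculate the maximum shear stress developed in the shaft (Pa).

ω = 2π·103/60 = 10.79 rad/s, so T = P/ω = 0.0341×10³ / 10.79 = 3.161 N·m.
J = πd⁴/32 = π(0.0192)⁴/32 = 1.334×10^-8 m⁴.
τ_max = T·r/J = 3.161 × 0.00960 / 1.334×10^-8 = 2.275×10^6 Pa.

2.27e6 Pa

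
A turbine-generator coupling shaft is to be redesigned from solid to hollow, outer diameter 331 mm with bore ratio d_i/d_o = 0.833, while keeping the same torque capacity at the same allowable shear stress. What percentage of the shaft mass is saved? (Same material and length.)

52.6 %

Equal τ_max and T ⇒ the solid shaft needs d_s³ = d_o³(1−k⁴), so d_s = 331·(1−0.833⁴)^(1/3) = 265.9 mm.
Area ratio A_h/A_s = d_o²(1−k²)/d_s² = (1−k²)/(1−k⁴)^(2/3) = 0.4743.
Mass saving = 1 − 0.4743 = 52.6 %.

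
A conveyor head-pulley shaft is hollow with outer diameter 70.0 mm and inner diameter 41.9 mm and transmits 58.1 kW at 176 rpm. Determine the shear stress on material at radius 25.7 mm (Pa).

3.94e7 Pa

ω = 2π·176/60 = 18.43 rad/s, so T = P/ω = 58.1×10³ / 18.43 = 3152 N·m.
J = π(d_o⁴ − d_i⁴)/32 = π(0.0700⁴ − 0.0419⁴)/32 = 2.055×10^-6 m⁴.
Shear stress varies linearly with radius: τ = T·r/J = 3152 × 0.0257 / 2.055×10^-6 = 3.943×10^7 Pa.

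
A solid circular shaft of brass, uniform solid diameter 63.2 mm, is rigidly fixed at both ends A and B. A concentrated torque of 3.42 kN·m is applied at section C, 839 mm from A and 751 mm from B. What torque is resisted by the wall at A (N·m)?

With uniform GJ and both ends fixed, compatibility θ_AC = θ_CB gives T_A·a = T_B·b, together with T_A + T_B = T₀.
T_A = T₀·b/(a+b) = 3420·751/1590 = 1615 N·m; T_B = 1805 N·m.

1620 N·m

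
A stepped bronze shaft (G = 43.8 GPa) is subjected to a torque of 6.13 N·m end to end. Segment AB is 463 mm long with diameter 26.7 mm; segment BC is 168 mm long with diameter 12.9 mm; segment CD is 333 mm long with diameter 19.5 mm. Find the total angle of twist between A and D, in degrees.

0.758°

J_AB = π(0.0267)⁴/32 = 4.99×10^-8 m⁴; J_BC = π(0.0129)⁴/32 = 2.72×10^-9 m⁴; J_CD = π(0.0195)⁴/32 = 1.42×10^-8 m⁴.
θ = (T/G)·Σ L_i/J_i = (6.130/43.8×10⁹)·(0.463/4.99×10^-8 + 0.168/2.72×10^-9 + 0.333/1.42×10^-8) = 0.01323 rad.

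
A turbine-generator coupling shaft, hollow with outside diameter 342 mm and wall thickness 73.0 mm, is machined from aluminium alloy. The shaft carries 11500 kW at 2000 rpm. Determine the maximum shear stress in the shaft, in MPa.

ω = 2π·2000/60 = 209.4 rad/s, so T = P/ω = 11500×10³ / 209.4 = 54910 N·m.
J = π(d_o⁴ − d_i⁴)/32 = π(0.342⁴ − 0.196⁴)/32 = 1.198×10^-3 m⁴.
τ_max = T·r/J = 54910 × 0.171 / 1.198×10^-3 = 7.836×10^6 Pa.

7.84 MPa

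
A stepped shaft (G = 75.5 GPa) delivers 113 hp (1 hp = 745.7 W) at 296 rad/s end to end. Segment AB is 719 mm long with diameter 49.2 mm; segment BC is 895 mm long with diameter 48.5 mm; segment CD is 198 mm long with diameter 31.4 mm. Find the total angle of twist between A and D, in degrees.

ω = 296 rad/s, so T = P/ω = 113×745.7 / 296.0 = 284.7 N·m.
J_AB = π(0.0492)⁴/32 = 5.75×10^-7 m⁴; J_BC = π(0.0485)⁴/32 = 5.43×10^-7 m⁴; J_CD = π(0.0314)⁴/32 = 9.54×10^-8 m⁴.
θ = (T/G)·Σ L_i/J_i = (284.7/75.5×10⁹)·(0.719/5.75×10^-7 + 0.895/5.43×10^-7 + 0.198/9.54×10^-8) = 0.01875 rad.

1.07°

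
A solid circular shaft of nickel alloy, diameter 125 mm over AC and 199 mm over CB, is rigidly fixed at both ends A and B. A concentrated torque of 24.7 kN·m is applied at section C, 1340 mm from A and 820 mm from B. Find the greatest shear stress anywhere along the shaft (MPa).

14.6 MPa

Compatibility: T_A·a/J_AC = T_B·b/J_CB with T_A + T_B = T₀.
J_AC = 2.40×10^-5 m⁴, J_CB = 1.54×10^-4 m⁴, so T_A = T₀·(J_AC/a)/((J_AC/a)+(J_CB/b)) = 2148 N·m, T_B = 22550 N·m.
τ in each portion: τ_AC = 5.60×10^6 Pa, τ_CB = 1.46×10^7 Pa; maximum is in CB.
τ_max = T_CB·r/J = 22550·0.0995/1.54×10^-4 = 1.457×10^7 Pa.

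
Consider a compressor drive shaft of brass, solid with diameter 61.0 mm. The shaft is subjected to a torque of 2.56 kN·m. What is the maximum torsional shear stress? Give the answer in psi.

J = πd⁴/32 = π(0.0610)⁴/32 = 1.359×10^-6 m⁴.
τ_max = T·r/J = 2560 × 0.0305 / 1.359×10^-6 = 5.744×10^7 Pa.

8330 psi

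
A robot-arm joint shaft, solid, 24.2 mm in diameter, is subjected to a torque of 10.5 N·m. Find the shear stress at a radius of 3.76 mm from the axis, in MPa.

1.17 MPa

J = πd⁴/32 = π(0.0242)⁴/32 = 3.367×10^-8 m⁴.
Shear stress varies linearly with radius: τ = T·r/J = 10.50 × 0.00376 / 3.367×10^-8 = 1.173×10^6 Pa.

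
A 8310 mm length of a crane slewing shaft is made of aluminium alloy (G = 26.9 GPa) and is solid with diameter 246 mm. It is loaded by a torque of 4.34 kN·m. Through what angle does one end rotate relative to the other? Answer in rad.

J = πd⁴/32 = π(0.246)⁴/32 = 3.595×10^-4 m⁴.
θ = T·L/(G·J) = 4340 × 8.31 / (26.9×10⁹ × 3.595×10^-4) = 3.729×10^-3 rad.

0.00373 rad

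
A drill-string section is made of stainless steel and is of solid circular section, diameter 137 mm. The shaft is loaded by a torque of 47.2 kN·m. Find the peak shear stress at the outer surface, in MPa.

93.5 MPa

J = πd⁴/32 = π(0.137)⁴/32 = 3.458×10^-5 m⁴.
τ_max = T·r/J = 47200 × 0.0685 / 3.458×10^-5 = 9.349×10^7 Pa.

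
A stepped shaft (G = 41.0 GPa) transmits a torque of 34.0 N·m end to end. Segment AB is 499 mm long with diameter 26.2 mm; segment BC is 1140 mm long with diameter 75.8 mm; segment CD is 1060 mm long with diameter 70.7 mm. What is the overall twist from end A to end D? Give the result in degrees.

0.550°

J_AB = π(0.0262)⁴/32 = 4.63×10^-8 m⁴; J_BC = π(0.0758)⁴/32 = 3.24×10^-6 m⁴; J_CD = π(0.0707)⁴/32 = 2.45×10^-6 m⁴.
θ = (T/G)·Σ L_i/J_i = (34.00/41.0×10⁹)·(0.499/4.63×10^-8 + 1.14/3.24×10^-6 + 1.06/2.45×10^-6) = 9.595×10^-3 rad.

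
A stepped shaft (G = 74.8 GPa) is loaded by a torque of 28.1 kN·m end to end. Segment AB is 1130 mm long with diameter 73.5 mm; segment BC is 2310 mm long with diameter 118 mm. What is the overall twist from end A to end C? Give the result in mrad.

194 mrad

J_AB = π(0.0735)⁴/32 = 2.87×10^-6 m⁴; J_BC = π(0.118)⁴/32 = 1.90×10^-5 m⁴.
θ = (T/G)·Σ L_i/J_i = (28100/74.8×10⁹)·(1.13/2.87×10^-6 + 2.31/1.90×10^-5) = 0.1938 rad.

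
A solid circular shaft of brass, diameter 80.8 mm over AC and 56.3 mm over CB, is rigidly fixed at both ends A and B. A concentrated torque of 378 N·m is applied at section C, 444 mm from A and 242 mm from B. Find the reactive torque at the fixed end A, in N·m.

Compatibility: T_A·a/J_AC = T_B·b/J_CB with T_A + T_B = T₀.
J_AC = 4.18×10^-6 m⁴, J_CB = 9.86×10^-7 m⁴, so T_A = T₀·(J_AC/a)/((J_AC/a)+(J_CB/b)) = 263.9 N·m, T_B = 114.1 N·m.

264 N·m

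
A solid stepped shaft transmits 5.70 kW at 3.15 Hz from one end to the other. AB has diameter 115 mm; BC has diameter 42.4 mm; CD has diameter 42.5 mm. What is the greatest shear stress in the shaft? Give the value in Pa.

ω = 2π·3.15 = 19.79 rad/s, so T = P/ω = 5.70×10³ / 19.79 = 288.0 N·m.
Under the same torque, τ_max = 16T/(πd³) is largest where d is smallest — segment BC (d = 42.4 mm).
τ_max = 16·288.0/(π·(0.0424)³) = 1.924×10^7 Pa.

1.92e7 Pa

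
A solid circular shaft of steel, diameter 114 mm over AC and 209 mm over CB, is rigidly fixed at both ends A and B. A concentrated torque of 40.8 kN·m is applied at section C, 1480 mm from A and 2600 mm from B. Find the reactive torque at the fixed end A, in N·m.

Compatibility: T_A·a/J_AC = T_B·b/J_CB with T_A + T_B = T₀.
J_AC = 1.66×10^-5 m⁴, J_CB = 1.87×10^-4 m⁴, so T_A = T₀·(J_AC/a)/((J_AC/a)+(J_CB/b)) = 5491 N·m, T_B = 35310 N·m.

5490 N·m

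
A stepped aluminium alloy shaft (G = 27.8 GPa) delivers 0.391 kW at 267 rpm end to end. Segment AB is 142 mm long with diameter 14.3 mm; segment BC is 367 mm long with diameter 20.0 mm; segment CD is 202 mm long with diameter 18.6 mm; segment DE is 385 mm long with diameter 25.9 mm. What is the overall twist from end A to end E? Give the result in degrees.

ω = 2π·267/60 = 27.96 rad/s, so T = P/ω = 0.391×10³ / 27.96 = 13.98 N·m.
J_AB = π(0.0143)⁴/32 = 4.11×10^-9 m⁴; J_BC = π(0.0200)⁴/32 = 1.57×10^-8 m⁴; J_CD = π(0.0186)⁴/32 = 1.18×10^-8 m⁴; J_DE = π(0.0259)⁴/32 = 4.42×10^-8 m⁴.
θ = (T/G)·Σ L_i/J_i = (13.98/27.8×10⁹)·(0.142/4.11×10^-9 + 0.367/1.57×10^-8 + 0.202/1.18×10^-8 + 0.385/4.42×10^-8) = 0.04218 rad.

2.42°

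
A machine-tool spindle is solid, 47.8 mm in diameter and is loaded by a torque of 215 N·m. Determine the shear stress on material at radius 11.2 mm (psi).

681 psi

J = πd⁴/32 = π(0.0478)⁴/32 = 5.125×10^-7 m⁴.
Shear stress varies linearly with radius: τ = T·r/J = 215.0 × 0.0112 / 5.125×10^-7 = 4.698×10^6 Pa.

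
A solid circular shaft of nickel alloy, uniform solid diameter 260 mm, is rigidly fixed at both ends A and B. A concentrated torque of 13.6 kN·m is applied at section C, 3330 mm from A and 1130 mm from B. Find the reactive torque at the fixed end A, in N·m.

3450 N·m

With uniform GJ and both ends fixed, compatibility θ_AC = θ_CB gives T_A·a = T_B·b, together with T_A + T_B = T₀.
T_A = T₀·b/(a+b) = 13600·1130/4460 = 3446 N·m; T_B = 10150 N·m.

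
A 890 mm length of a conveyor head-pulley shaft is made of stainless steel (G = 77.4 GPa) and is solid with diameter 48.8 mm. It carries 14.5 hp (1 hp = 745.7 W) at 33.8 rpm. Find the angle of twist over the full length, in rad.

0.0631 rad

ω = 2π·33.8/60 = 3.540 rad/s, so T = P/ω = 14.5×745.7 / 3.540 = 3055 N·m.
J = πd⁴/32 = π(0.0488)⁴/32 = 5.568×10^-7 m⁴.
θ = T·L/(G·J) = 3055 × 0.890 / (77.4×10⁹ × 5.568×10^-7) = 0.06309 rad.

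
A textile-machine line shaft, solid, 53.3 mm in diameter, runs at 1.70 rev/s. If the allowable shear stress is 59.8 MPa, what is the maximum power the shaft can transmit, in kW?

19.0 kW

J = πd⁴/32 = π(0.0533)⁴/32 = 7.923×10^-7 m⁴.
T_max = τ_allow·J/r = 5.98×10^7 × 7.923×10^-7 / 0.0267 = 1778 N·m.
ω = 2π·1.70 = 10.68 rad/s, so P_max = T_max·ω = 1.899×10^4 W.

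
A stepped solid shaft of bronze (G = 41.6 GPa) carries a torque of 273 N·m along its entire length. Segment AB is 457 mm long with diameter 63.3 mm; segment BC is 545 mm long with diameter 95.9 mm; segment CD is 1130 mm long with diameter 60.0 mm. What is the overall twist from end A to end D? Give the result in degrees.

J_AB = π(0.0633)⁴/32 = 1.58×10^-6 m⁴; J_BC = π(0.0959)⁴/32 = 8.30×10^-6 m⁴; J_CD = π(0.0600)⁴/32 = 1.27×10^-6 m⁴.
θ = (T/G)·Σ L_i/J_i = (273.0/41.6×10⁹)·(0.457/1.58×10^-6 + 0.545/8.30×10^-6 + 1.13/1.27×10^-6) = 8.162×10^-3 rad.

0.468°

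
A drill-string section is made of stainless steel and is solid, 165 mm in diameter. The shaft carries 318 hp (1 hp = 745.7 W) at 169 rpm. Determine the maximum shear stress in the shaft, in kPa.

ω = 2π·169/60 = 17.70 rad/s, so T = P/ω = 318×745.7 / 17.70 = 13400 N·m.
J = πd⁴/32 = π(0.165)⁴/32 = 7.277×10^-5 m⁴.
τ_max = T·r/J = 13400 × 0.0825 / 7.277×10^-5 = 1.519×10^7 Pa.

15200 kPa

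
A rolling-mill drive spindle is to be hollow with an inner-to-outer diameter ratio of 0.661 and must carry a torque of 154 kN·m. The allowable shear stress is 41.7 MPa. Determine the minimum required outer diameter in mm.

285 mm

For a hollow shaft with d_i/d_o = 0.661: τ_max = 16T/(π d_o³ (1−k⁴)), so d_o = [16T/(π τ_allow (1−k⁴))]^(1/3) = [16·154000/(π·4.17×10^7·0.8091)]^(1/3) = 0.2854 m.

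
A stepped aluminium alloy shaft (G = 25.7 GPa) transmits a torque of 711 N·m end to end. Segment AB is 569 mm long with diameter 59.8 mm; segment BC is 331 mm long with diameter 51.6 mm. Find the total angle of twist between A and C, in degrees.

J_AB = π(0.0598)⁴/32 = 1.26×10^-6 m⁴; J_BC = π(0.0516)⁴/32 = 6.96×10^-7 m⁴.
θ = (T/G)·Σ L_i/J_i = (711.0/25.7×10⁹)·(0.569/1.26×10^-6 + 0.331/6.96×10^-7) = 0.02570 rad.

1.47°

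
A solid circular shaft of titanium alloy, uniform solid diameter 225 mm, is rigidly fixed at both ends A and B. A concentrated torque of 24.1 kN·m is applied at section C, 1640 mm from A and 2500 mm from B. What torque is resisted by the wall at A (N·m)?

With uniform GJ and both ends fixed, compatibility θ_AC = θ_CB gives T_A·a = T_B·b, together with T_A + T_B = T₀.
T_A = T₀·b/(a+b) = 24100·2500/4140 = 14550 N·m; T_B = 9547 N·m.

14600 N·m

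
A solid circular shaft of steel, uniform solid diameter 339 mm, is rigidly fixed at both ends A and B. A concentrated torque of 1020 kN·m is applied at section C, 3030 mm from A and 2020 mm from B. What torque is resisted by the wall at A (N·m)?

With uniform GJ and both ends fixed, compatibility θ_AC = θ_CB gives T_A·a = T_B·b, together with T_A + T_B = T₀.
T_A = T₀·b/(a+b) = 1.020e6·2020/5050 = 408000 N·m; T_B = 612000 N·m.

408000 N·m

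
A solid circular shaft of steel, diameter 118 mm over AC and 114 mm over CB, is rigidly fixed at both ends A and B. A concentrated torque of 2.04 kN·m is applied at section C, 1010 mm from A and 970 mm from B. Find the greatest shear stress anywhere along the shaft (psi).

484 psi

Compatibility: T_A·a/J_AC = T_B·b/J_CB with T_A + T_B = T₀.
J_AC = 1.90×10^-5 m⁴, J_CB = 1.66×10^-5 m⁴, so T_A = T₀·(J_AC/a)/((J_AC/a)+(J_CB/b)) = 1070 N·m, T_B = 970.3 N·m.
τ in each portion: τ_AC = 3.32×10^6 Pa, τ_CB = 3.34×10^6 Pa; maximum is in CB.
τ_max = T_CB·r/J = 970.3·0.0570/1.66×10^-5 = 3.335×10^6 Pa.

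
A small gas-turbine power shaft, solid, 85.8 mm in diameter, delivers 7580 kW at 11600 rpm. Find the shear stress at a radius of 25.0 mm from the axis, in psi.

ω = 2π·11600/60 = 1215 rad/s, so T = P/ω = 7580×10³ / 1215 = 6240 N·m.
J = πd⁴/32 = π(0.0858)⁴/32 = 5.320×10^-6 m⁴.
Shear stress varies linearly with radius: τ = T·r/J = 6240 × 0.0250 / 5.320×10^-6 = 2.932×10^7 Pa.

4250 psi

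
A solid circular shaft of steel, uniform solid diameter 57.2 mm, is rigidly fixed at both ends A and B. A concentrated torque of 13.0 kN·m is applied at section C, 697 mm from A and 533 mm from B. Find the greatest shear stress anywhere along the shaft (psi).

With uniform GJ and both ends fixed, compatibility θ_AC = θ_CB gives T_A·a = T_B·b, together with T_A + T_B = T₀.
T_A = T₀·b/(a+b) = 13000·533/1230 = 5633 N·m; T_B = 7367 N·m.
τ in each portion: τ_AC = 1.53×10^8 Pa, τ_CB = 2.00×10^8 Pa; maximum is in CB.
τ_max = T_CB·r/J = 7367·0.0286/1.05×10^-6 = 2.005×10^8 Pa.

29100 psi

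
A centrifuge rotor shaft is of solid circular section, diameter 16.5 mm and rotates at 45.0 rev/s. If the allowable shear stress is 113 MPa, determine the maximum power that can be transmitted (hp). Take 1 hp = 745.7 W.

J = πd⁴/32 = π(0.0165)⁴/32 = 7.277×10^-9 m⁴.
T_max = τ_allow·J/r = 1.13×10^8 × 7.277×10^-9 / 0.00825 = 99.67 N·m.
ω = 2π·45.0 = 282.7 rad/s, so P_max = T_max·ω = 2.818×10^4 W.

37.8 hp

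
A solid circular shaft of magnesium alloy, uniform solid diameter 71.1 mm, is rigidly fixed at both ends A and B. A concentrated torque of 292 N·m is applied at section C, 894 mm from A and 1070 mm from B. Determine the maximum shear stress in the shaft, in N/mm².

With uniform GJ and both ends fixed, compatibility θ_AC = θ_CB gives T_A·a = T_B·b, together with T_A + T_B = T₀.
T_A = T₀·b/(a+b) = 292.0·1070/1964 = 159.1 N·m; T_B = 132.9 N·m.
τ in each portion: τ_AC = 2.25×10^6 Pa, τ_CB = 1.88×10^6 Pa; maximum is in AC.
τ_max = T_AC·r/J = 159.1·0.0355/2.51×10^-6 = 2.254×10^6 Pa.

2.25 N/mm²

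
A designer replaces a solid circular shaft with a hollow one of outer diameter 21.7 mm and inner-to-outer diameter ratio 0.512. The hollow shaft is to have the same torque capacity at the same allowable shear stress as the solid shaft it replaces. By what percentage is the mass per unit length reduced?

22.6 %

Equal τ_max and T ⇒ the solid shaft needs d_s³ = d_o³(1−k⁴), so d_s = 21.7·(1−0.512⁴)^(1/3) = 21.19 mm.
Area ratio A_h/A_s = d_o²(1−k²)/d_s² = (1−k²)/(1−k⁴)^(2/3) = 0.7737.
Mass saving = 1 − 0.7737 = 22.6 %.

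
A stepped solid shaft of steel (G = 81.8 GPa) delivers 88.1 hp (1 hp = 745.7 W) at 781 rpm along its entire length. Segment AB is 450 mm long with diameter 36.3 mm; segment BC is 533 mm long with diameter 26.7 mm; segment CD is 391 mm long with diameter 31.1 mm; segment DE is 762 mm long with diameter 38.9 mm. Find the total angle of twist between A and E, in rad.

0.206 rad

ω = 2π·781/60 = 81.79 rad/s, so T = P/ω = 88.1×745.7 / 81.79 = 803.3 N·m.
J_AB = π(0.0363)⁴/32 = 1.70×10^-7 m⁴; J_BC = π(0.0267)⁴/32 = 4.99×10^-8 m⁴; J_CD = π(0.0311)⁴/32 = 9.18×10^-8 m⁴; J_DE = π(0.0389)⁴/32 = 2.25×10^-7 m⁴.
θ = (T/G)·Σ L_i/J_i = (803.3/81.8×10⁹)·(0.450/1.70×10^-7 + 0.533/4.99×10^-8 + 0.391/9.18×10^-8 + 0.762/2.25×10^-7) = 0.2059 rad.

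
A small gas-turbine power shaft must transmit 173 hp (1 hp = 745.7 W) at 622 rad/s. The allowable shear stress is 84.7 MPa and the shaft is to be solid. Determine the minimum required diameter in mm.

23.2 mm

ω = 622 rad/s, so T = P/ω = 173×745.7 / 622.0 = 207.4 N·m.
For a solid shaft τ_max = 16T/(πd³), so d = (16T/(π τ_allow))^(1/3) = (16·207.4/(π·8.47×10^7))^(1/3) = 0.02319 m.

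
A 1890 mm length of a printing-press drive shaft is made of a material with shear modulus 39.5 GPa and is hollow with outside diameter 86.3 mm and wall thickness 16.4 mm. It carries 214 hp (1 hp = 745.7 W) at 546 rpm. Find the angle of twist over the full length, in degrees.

1.65°

ω = 2π·546/60 = 57.18 rad/s, so T = P/ω = 214×745.7 / 57.18 = 2791 N·m.
J = π(d_o⁴ − d_i⁴)/32 = π(0.0863⁴ − 0.0535⁴)/32 = 4.641×10^-6 m⁴.
θ = T·L/(G·J) = 2791 × 1.89 / (39.5×10⁹ × 4.641×10^-6) = 0.02877 rad.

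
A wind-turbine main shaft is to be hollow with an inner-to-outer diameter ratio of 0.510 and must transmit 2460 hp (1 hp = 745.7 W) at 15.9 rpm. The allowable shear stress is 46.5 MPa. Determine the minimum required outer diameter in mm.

506 mm

ω = 2π·15.9/60 = 1.665 rad/s, so T = P/ω = 2460×745.7 / 1.665 = 1.102e6 N·m.
For a hollow shaft with d_i/d_o = 0.510: τ_max = 16T/(π d_o³ (1−k⁴)), so d_o = [16T/(π τ_allow (1−k⁴))]^(1/3) = [16·1.102e6/(π·4.65×10^7·0.9323)]^(1/3) = 0.5058 m.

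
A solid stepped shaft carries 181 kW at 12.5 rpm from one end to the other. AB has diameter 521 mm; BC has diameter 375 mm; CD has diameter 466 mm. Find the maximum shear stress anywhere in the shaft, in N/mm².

13.4 N/mm²

ω = 2π·12.5/60 = 1.309 rad/s, so T = P/ω = 181×10³ / 1.309 = 138300 N·m.
Under the same torque, τ_max = 16T/(πd³) is largest where d is smallest — segment BC (d = 375 mm).
τ_max = 16·138300/(π·(0.375)³) = 1.335×10^7 Pa.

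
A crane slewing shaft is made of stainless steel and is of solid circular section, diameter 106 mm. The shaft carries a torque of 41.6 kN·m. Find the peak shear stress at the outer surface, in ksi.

J = πd⁴/32 = π(0.106)⁴/32 = 1.239×10^-5 m⁴.
τ_max = T·r/J = 41600 × 0.0530 / 1.239×10^-5 = 1.779×10^8 Pa.

25.8 ksi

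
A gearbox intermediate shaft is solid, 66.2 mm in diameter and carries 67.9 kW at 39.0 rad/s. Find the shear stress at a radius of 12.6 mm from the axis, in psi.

ω = 39.0 rad/s, so T = P/ω = 67.9×10³ / 39.00 = 1741 N·m.
J = πd⁴/32 = π(0.0662)⁴/32 = 1.886×10^-6 m⁴.
Shear stress varies linearly with radius: τ = T·r/J = 1741 × 0.0126 / 1.886×10^-6 = 1.163×10^7 Pa.

1690 psi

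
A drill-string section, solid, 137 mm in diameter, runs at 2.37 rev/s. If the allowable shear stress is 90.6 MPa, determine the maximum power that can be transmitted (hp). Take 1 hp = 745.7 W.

913 hp

J = πd⁴/32 = π(0.137)⁴/32 = 3.458×10^-5 m⁴.
T_max = τ_allow·J/r = 9.06×10^7 × 3.458×10^-5 / 0.0685 = 45740 N·m.
ω = 2π·2.37 = 14.89 rad/s, so P_max = T_max·ω = 6.812×10^5 W.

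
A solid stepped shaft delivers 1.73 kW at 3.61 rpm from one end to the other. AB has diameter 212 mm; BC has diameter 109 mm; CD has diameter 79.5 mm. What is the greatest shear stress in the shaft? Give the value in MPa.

46.4 MPa

ω = 2π·3.61/60 = 0.3780 rad/s, so T = P/ω = 1.73×10³ / 0.3780 = 4576 N·m.
Under the same torque, τ_max = 16T/(πd³) is largest where d is smallest — segment CD (d = 79.5 mm).
τ_max = 16·4576/(π·(0.0795)³) = 4.639×10^7 Pa.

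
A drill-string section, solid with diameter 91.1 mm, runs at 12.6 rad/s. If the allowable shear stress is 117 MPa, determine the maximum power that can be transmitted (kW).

J = πd⁴/32 = π(0.0911)⁴/32 = 6.762×10^-6 m⁴.
T_max = τ_allow·J/r = 1.17×10^8 × 6.762×10^-6 / 0.0456 = 17370 N·m.
ω = 12.6 rad/s, so P_max = T_max·ω = 2.188×10^5 W.

219 kW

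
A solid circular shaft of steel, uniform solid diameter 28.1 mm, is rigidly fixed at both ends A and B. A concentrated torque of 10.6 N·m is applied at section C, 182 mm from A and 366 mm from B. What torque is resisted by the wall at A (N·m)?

7.08 N·m

With uniform GJ and both ends fixed, compatibility θ_AC = θ_CB gives T_A·a = T_B·b, together with T_A + T_B = T₀.
T_A = T₀·b/(a+b) = 10.60·366/548.0 = 7.080 N·m; T_B = 3.520 N·m.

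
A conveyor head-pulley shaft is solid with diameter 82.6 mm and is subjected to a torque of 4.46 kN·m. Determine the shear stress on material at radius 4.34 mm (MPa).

4.24 MPa

J = πd⁴/32 = π(0.0826)⁴/32 = 4.570×10^-6 m⁴.
Shear stress varies linearly with radius: τ = T·r/J = 4460 × 0.00434 / 4.570×10^-6 = 4.235×10^6 Pa.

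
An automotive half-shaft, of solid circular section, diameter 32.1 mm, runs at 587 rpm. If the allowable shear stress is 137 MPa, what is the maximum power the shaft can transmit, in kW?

J = πd⁴/32 = π(0.0321)⁴/32 = 1.042×10^-7 m⁴.
T_max = τ_allow·J/r = 1.37×10^8 × 1.042×10^-7 / 0.0161 = 889.7 N·m.
ω = 2π·587/60 = 61.47 rad/s, so P_max = T_max·ω = 5.469×10^4 W.

54.7 kW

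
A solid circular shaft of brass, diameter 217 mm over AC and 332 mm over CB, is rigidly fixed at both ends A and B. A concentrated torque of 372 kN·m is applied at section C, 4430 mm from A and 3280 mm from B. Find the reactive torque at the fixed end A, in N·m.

Compatibility: T_A·a/J_AC = T_B·b/J_CB with T_A + T_B = T₀.
J_AC = 2.18×10^-4 m⁴, J_CB = 1.19×10^-3 m⁴, so T_A = T₀·(J_AC/a)/((J_AC/a)+(J_CB/b)) = 44280 N·m, T_B = 327700 N·m.

44300 N·m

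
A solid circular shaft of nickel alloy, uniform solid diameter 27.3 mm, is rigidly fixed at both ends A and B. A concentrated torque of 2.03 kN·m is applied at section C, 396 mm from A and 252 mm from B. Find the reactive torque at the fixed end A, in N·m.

789 N·m

With uniform GJ and both ends fixed, compatibility θ_AC = θ_CB gives T_A·a = T_B·b, together with T_A + T_B = T₀.
T_A = T₀·b/(a+b) = 2030·252/648.0 = 789.4 N·m; T_B = 1241 N·m.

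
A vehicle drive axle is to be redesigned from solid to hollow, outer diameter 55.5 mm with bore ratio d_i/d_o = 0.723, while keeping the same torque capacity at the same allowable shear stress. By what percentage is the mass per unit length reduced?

41.0 %

Equal τ_max and T ⇒ the solid shaft needs d_s³ = d_o³(1−k⁴), so d_s = 55.5·(1−0.723⁴)^(1/3) = 49.90 mm.
Area ratio A_h/A_s = d_o²(1−k²)/d_s² = (1−k²)/(1−k⁴)^(2/3) = 0.5904.
Mass saving = 1 − 0.5904 = 41.0 %.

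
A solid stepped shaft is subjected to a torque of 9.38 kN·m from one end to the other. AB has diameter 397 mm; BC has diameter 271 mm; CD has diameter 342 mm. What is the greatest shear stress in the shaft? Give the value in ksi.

Under the same torque, τ_max = 16T/(πd³) is largest where d is smallest — segment BC (d = 271 mm).
τ_max = 16·9380/(π·(0.271)³) = 2.400×10^6 Pa.

0.348 ksi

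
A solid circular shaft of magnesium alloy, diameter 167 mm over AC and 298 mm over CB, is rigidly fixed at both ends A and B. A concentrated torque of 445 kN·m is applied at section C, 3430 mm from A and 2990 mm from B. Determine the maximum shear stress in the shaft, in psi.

11400 psi

Compatibility: T_A·a/J_AC = T_B·b/J_CB with T_A + T_B = T₀.
J_AC = 7.64×10^-5 m⁴, J_CB = 7.74×10^-4 m⁴, so T_A = T₀·(J_AC/a)/((J_AC/a)+(J_CB/b)) = 35230 N·m, T_B = 409800 N·m.
τ in each portion: τ_AC = 3.85×10^7 Pa, τ_CB = 7.89×10^7 Pa; maximum is in CB.
τ_max = T_CB·r/J = 409800·0.149/7.74×10^-4 = 7.886×10^7 Pa.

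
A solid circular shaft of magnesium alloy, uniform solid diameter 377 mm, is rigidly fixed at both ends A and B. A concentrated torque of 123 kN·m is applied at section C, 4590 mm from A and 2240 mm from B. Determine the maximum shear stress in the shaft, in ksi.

1.14 ksi

With uniform GJ and both ends fixed, compatibility θ_AC = θ_CB gives T_A·a = T_B·b, together with T_A + T_B = T₀.
T_A = T₀·b/(a+b) = 123000·2240/6830 = 40340 N·m; T_B = 82660 N·m.
τ in each portion: τ_AC = 3.83×10^6 Pa, τ_CB = 7.86×10^6 Pa; maximum is in CB.
τ_max = T_CB·r/J = 82660·0.189/1.98×10^-3 = 7.857×10^6 Pa.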